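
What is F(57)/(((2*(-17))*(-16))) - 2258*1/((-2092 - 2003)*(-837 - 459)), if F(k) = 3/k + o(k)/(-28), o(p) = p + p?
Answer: -53571901/6856799040 ≈ -0.0078130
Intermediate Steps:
o(p) = 2*p
F(k) = 3/k - k/14 (F(k) = 3/k + (2*k)/(-28) = 3/k + (2*k)*(-1/28) = 3/k - k/14)
F(57)/(((2*(-17))*(-16))) - 2258*1/((-2092 - 2003)*(-837 - 459)) = (3/57 - 1/14*57)/(((2*(-17))*(-16))) - 2258*1/((-2092 - 2003)*(-837 - 459)) = (3*(1/57) - 57/14)/((-34*(-16))) - 2258/((-4095*(-1296))) = (1/19 - 57/14)/544 - 2258/5307120 = -1069/266*1/544 - 2258*1/5307120 = -1069/144704 - 1129/2653560 = -53571901/6856799040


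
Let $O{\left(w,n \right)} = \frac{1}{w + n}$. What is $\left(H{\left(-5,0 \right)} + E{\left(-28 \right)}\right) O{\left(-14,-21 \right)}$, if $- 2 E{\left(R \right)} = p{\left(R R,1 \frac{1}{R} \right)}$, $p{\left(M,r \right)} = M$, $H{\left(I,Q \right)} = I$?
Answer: $\frac{397}{35} \approx 11.343$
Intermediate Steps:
$E{\left(R \right)} = - \frac{R^{2}}{2}$ ($E{\left(R \right)} = - \frac{R R}{2} = - \frac{R^{2}}{2}$)
$O{\left(w,n \right)} = \frac{1}{n + w}$
$\left(H{\left(-5,0 \right)} + E{\left(-28 \right)}\right) O{\left(-14,-21 \right)} = \frac{-5 - \frac{\left(-28\right)^{2}}{2}}{-21 - 14} = \frac{-5 - 392}{-35} = \left(-5 - 392\right) \left(- \frac{1}{35}\right) = \left(-397\right) \left(- \frac{1}{35}\right) = \frac{397}{35}$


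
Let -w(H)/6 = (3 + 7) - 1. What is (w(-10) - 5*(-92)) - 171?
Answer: 235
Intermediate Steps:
w(H) = -54 (w(H) = -6*((3 + 7) - 1) = -6*(10 - 1) = -6*9 = -54)
(w(-10) - 5*(-92)) - 171 = (-54 - 5*(-92)) - 171 = (-54 + 460) - 171 = 406 - 171 = 235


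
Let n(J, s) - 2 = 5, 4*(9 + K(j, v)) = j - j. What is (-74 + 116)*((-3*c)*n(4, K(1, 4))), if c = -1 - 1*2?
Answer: 2646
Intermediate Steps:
c = -3 (c = -1 - 2 = -3)
K(j, v) = -9 (K(j, v) = -9 + (j - j)/4 = -9 + (¼)*0 = -9 + 0 = -9)
n(J, s) = 7 (n(J, s) = 2 + 5 = 7)
(-74 + 116)*((-3*c)*n(4, K(1, 4))) = (-74 + 116)*(-3*(-3)*7) = 42*(9*7) = 42*63 = 2646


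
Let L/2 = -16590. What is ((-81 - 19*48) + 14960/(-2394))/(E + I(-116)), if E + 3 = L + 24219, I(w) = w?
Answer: 1196101/10868760 ≈ 0.11005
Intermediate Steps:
L = -33180 (L = 2*(-16590) = -33180)
E = -8964 (E = -3 + (-33180 + 24219) = -3 - 8961 = -8964)
((-81 - 19*48) + 14960/(-2394))/(E + I(-116)) = ((-81 - 19*48) + 14960/(-2394))/(-8964 - 116) = ((-81 - 912) + 14960*(-1/2394))/(-9080) = (-993 - 7480/1197)*(-1/9080) = -1196101/1197*(-1/9080) = 1196101/10868760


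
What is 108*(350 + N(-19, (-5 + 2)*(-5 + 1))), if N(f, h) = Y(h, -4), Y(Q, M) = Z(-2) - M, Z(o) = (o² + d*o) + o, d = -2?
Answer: 38880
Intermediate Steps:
Z(o) = o² - o (Z(o) = (o² - 2*o) + o = o² - o)
Y(Q, M) = 6 - M (Y(Q, M) = -2*(-1 - 2) - M = -2*(-3) - M = 6 - M)
N(f, h) = 10 (N(f, h) = 6 - 1*(-4) = 6 + 4 = 10)
108*(350 + N(-19, (-5 + 2)*(-5 + 1))) = 108*(350 + 10) = 108*360 = 38880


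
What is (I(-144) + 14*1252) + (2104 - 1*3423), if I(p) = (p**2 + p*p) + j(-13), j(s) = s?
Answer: 57668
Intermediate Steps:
I(p) = -13 + 2*p**2 (I(p) = (p**2 + p*p) - 13 = (p**2 + p**2) - 13 = 2*p**2 - 13 = -13 + 2*p**2)
(I(-144) + 14*1252) + (2104 - 1*3423) = ((-13 + 2*(-144)**2) + 14*1252) + (2104 - 1*3423) = ((-13 + 2*20736) + 17528) + (2104 - 3423) = ((-13 + 41472) + 17528) - 1319 = (41459 + 17528) - 1319 = 58987 - 1319 = 57668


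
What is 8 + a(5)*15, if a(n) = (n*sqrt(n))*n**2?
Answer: 8 + 1875*sqrt(5) ≈ 4200.6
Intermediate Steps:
a(n) = n**(7/2) (a(n) = n**(3/2)*n**2 = n**(7/2))
8 + a(5)*15 = 8 + 5**(7/2)*15 = 8 + (125*sqrt(5))*15 = 8 + 1875*sqrt(5)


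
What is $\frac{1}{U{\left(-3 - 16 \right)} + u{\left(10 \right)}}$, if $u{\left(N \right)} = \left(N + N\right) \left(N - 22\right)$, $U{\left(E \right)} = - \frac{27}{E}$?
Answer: $- \frac{19}{4533} \approx -0.0041915$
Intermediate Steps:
$u{\left(N \right)} = 2 N \left(-22 + N\right)$
$\frac{1}{U{\left(-3 - 16 \right)} + u{\left(10 \right)}} = \frac{1}{- \frac{27}{-3 - 16} + 2 \cdot 10 \left(-22 + 10\right)} = \frac{1}{- \frac{27}{-3 - 16} + 2 \cdot 10 \left(-12\right)} = \frac{1}{- \frac{27}{-19} - 240} = \frac{1}{\left(-27\right) \left(- \frac{1}{19}\right) - 240} = \frac{1}{\frac{27}{19} - 240} = \frac{1}{- \frac{4533}{19}} = - \frac{19}{4533}$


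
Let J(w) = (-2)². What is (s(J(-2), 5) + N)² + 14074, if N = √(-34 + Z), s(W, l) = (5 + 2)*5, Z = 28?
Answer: 15293 + 70*I*√6 ≈ 15293.0 + 171.46*I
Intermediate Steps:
J(w) = 4
s(W, l) = 35 (s(W, l) = 7*5 = 35)
N = I*√6 (N = √(-34 + 28) = √(-6) = I*√6 ≈ 2.4495*I)
(s(J(-2), 5) + N)² + 14074 = (35 + I*√6)² + 14074 = 14074 + (35 + I*√6)²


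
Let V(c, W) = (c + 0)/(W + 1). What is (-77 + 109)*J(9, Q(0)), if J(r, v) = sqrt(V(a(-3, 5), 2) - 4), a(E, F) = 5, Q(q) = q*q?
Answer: 32*I*sqrt(21)/3 ≈ 48.881*I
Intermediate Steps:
Q(q) = q**2
V(c, W) = c/(1 + W)
J(r, v) = I*sqrt(21)/3 (J(r, v) = sqrt(5/(1 + 2) - 4) = sqrt(5/3 - 4) = sqrt(-7/3) = I*sqrt(21)/3)
(-77 + 109)*J(9, Q(0)) = (-77 + 109)*(I*sqrt(21)/3) = 32*(I*sqrt(21)/3) = 32*I*sqrt(21)/3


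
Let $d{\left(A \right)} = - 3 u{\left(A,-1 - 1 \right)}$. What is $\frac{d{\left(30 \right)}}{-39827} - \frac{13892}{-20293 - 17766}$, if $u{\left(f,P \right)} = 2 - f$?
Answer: $\frac{550079728}{1515775793} \approx 0.3629$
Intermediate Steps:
$d{\left(A \right)} = -6 + 3 A$ ($d{\left(A \right)} = - 3 \left(2 - A\right) = -6 + 3 A$)
$\frac{d{\left(30 \right)}}{-39827} - \frac{13892}{-20293 - 17766} = \frac{-6 + 3 \cdot 30}{-39827} - \frac{13892}{-20293 - 17766} = \left(-6 + 90\right) \left(- \frac{1}{39827}\right) - \frac{13892}{-20293 - 17766} = 84 \left(- \frac{1}{39827}\right) - \frac{13892}{-38059} = - \frac{84}{39827} - - \frac{13892}{38059} = - \frac{84}{39827} + \frac{13892}{38059} = \frac{550079728}{1515775793}$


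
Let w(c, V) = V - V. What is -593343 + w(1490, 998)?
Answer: -593343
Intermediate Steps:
w(c, V) = 0
-593343 + w(1490, 998) = -593343 + 0 = -593343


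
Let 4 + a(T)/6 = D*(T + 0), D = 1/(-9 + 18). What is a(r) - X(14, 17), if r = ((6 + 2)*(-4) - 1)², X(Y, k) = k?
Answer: 685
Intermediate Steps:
D = ⅑ (D = 1/9 = ⅑ ≈ 0.11111)
r = 1089 (r = (8*(-4) - 1)² = (-32 - 1)² = (-33)² = 1089)
a(T) = -24 + 2*T/3 (a(T) = -24 + 6*((T + 0)/9) = -24 + 6*(T/9) = -24 + 2*T/3)
a(r) - X(14, 17) = (-24 + (⅔)*1089) - 1*17 = (-24 + 726) - 17 = 702 - 17 = 685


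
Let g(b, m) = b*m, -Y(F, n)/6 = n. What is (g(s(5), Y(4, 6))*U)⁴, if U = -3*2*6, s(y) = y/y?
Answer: 2821109907456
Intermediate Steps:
s(y) = 1
Y(F, n) = -6*n
U = -36 (U = -6*6 = -36)
(g(s(5), Y(4, 6))*U)⁴ = ((1*(-6*6))*(-36))⁴ = ((1*(-36))*(-36))⁴ = (-36*(-36))⁴ = 1296⁴ = 2821109907456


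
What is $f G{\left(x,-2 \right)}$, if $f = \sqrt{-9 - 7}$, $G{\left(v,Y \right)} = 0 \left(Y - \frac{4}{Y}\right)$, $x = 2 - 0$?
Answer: $0$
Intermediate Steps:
$x = 2$ ($x = 2 + 0 = 2$)
$G{\left(v,Y \right)} = 0$
$f = 4 i$ ($f = \sqrt{-16} = 4 i \approx 4.0 i$)
$f G{\left(x,-2 \right)} = 4 i 0 = 0$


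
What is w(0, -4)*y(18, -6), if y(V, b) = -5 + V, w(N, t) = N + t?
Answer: -52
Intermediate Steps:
w(0, -4)*y(18, -6) = (0 - 4)*(-5 + 18) = -4*13 = -52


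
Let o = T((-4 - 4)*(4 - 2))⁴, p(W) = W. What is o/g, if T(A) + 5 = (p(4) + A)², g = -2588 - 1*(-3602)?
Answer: 373301041/1014 ≈ 3.6815e+5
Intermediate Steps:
g = 1014 (g = -2588 + 3602 = 1014)
T(A) = -5 + (4 + A)²
o = 373301041 (o = (-5 + (4 + (-4 - 4)*(4 - 2))²)⁴ = (-5 + (4 - 8*2)²)⁴ = (-5 + (4 - 16)²)⁴ = (-5 + (-12)²)⁴ = (-5 + 144)⁴ = 139⁴ = 373301041)
o/g = 373301041/1014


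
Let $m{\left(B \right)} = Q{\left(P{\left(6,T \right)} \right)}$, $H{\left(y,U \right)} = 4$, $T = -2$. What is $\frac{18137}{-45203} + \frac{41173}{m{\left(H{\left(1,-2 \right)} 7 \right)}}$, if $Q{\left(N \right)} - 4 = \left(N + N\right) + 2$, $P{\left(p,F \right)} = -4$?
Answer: $- \frac{1861179393}{90406} \approx -20587.0$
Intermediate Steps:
$Q{\left(N \right)} = 6 + 2 N$ ($Q{\left(N \right)} = 4 + \left(\left(N + N\right) + 2\right) = 4 + \left(2 N + 2\right) = 4 + \left(2 + 2 N\right) = 6 + 2 N$)
$m{\left(B \right)} = -2$ ($m{\left(B \right)} = 6 + 2 \left(-4\right) = 6 - 8 = -2$)
$\frac{18137}{-45203} + \frac{41173}{m{\left(H{\left(1,-2 \right)} 7 \right)}} = \frac{18137}{-45203} + \frac{41173}{-2} = 18137 \left(- \frac{1}{45203}\right) + 41173 \left(- \frac{1}{2}\right) = - \frac{18137}{45203} - \frac{41173}{2} = - \frac{1861179393}{90406}$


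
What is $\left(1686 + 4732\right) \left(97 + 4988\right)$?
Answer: $32635530$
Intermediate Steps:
$\left(1686 + 4732\right) \left(97 + 4988\right) = 6418 \cdot 5085 = 32635530$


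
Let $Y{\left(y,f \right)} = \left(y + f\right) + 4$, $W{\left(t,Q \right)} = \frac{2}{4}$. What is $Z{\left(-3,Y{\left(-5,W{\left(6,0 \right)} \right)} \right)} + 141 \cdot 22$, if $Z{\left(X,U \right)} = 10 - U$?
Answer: $\frac{6225}{2} \approx 3112.5$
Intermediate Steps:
$W{\left(t,Q \right)} = \frac{1}{2}$ ($W{\left(t,Q \right)} = 2 \cdot \frac{1}{4} = \frac{1}{2}$)
$Y{\left(y,f \right)} = 4 + f + y$ ($Y{\left(y,f \right)} = \left(f + y\right) + 4 = 4 + f + y$)
$Z{\left(-3,Y{\left(-5,W{\left(6,0 \right)} \right)} \right)} + 141 \cdot 22 = \left(10 - \left(4 + \frac{1}{2} - 5\right)\right) + 141 \cdot 22 = \left(10 - - \frac{1}{2}\right) + 3102 = \left(10 + \frac{1}{2}\right) + 3102 = \frac{21}{2} + 3102 = \frac{6225}{2}$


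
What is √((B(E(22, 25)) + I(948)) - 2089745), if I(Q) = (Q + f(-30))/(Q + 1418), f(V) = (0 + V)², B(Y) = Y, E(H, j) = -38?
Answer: I*√353173195/13 ≈ 1445.6*I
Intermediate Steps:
f(V) = V²
I(Q) = (900 + Q)/(1418 + Q) (I(Q) = (Q + (-30)²)/(Q + 1418) = (Q + 900)/(1418 + Q) = (900 + Q)/(1418 + Q))
√((B(E(22, 25)) + I(948)) - 2089745) = √((-38 + (900 + 948)/(1418 + 948)) - 2089745) = √((-38 + 1848/2366) - 2089745) = √((-38 + (1/2366)*1848) - 2089745) = √((-38 + 132/169) - 2089745) = √(-6290/169 - 2089745) = √(-353173195/169) = I*√353173195/13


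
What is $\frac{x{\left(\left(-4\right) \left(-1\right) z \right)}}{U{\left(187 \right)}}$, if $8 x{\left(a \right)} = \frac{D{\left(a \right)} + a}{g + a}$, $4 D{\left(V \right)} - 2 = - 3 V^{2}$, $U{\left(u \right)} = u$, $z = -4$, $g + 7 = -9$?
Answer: $\frac{415}{95744} \approx 0.0043345$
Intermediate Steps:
$g = -16$ ($g = -7 - 9 = -16$)
$D{\left(V \right)} = \frac{1}{2} - \frac{3 V^{2}}{4}$ ($D{\left(V \right)} = \frac{1}{2} + \frac{\left(-3\right) V^{2}}{4} = \frac{1}{2} - \frac{3 V^{2}}{4}$)
$x{\left(a \right)} = \frac{\frac{1}{2} + a - \frac{3 a^{2}}{4}}{8 \left(-16 + a\right)}$ ($x{\left(a \right)} = \frac{\left(\left(\frac{1}{2} - \frac{3 a^{2}}{4}\right) + a\right) \frac{1}{-16 + a}}{8} = \frac{\left(\frac{1}{2} + a - \frac{3 a^{2}}{4}\right) \frac{1}{-16 + a}}{8} = \frac{\frac{1}{-16 + a} \left(\frac{1}{2} + a - \frac{3 a^{2}}{4}\right)}{8} = \frac{\frac{1}{2} + a - \frac{3 a^{2}}{4}}{8 \left(-16 + a\right)}$)
$\frac{x{\left(\left(-4\right) \left(-1\right) z \right)}}{U{\left(187 \right)}} = \frac{\frac{1}{32} \frac{1}{-16 + \left(-4\right) \left(-1\right) \left(-4\right)} \left(2 - 3 \left(\left(-4\right) \left(-1\right) \left(-4\right)\right)^{2} + 4 \left(-4\right) \left(-1\right) \left(-4\right)\right)}{187} = \frac{2 - 3 \left(4 \left(-4\right)\right)^{2} + 4 \cdot 4 \left(-4\right)}{32 \left(-16 + 4 \left(-4\right)\right)} \frac{1}{187} = \frac{2 - 3 \left(-16\right)^{2} + 4 \left(-16\right)}{32 \left(-16 - 16\right)} \frac{1}{187} = \frac{2 - 768 - 64}{32 \left(-32\right)} \frac{1}{187} = \frac{1}{32} \left(- \frac{1}{32}\right) \left(2 - 768 - 64\right) \frac{1}{187} = \frac{1}{32} \left(- \frac{1}{32}\right) \left(-830\right) \frac{1}{187} = \frac{415}{512} \cdot \frac{1}{187} = \frac{415}{95744}$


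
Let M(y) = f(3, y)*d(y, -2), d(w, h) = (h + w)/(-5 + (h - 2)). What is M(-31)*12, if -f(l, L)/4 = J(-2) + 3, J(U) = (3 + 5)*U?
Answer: 2288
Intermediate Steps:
J(U) = 8*U
f(l, L) = 52 (f(l, L) = -4*(8*(-2) + 3) = -4*(-16 + 3) = -4*(-13) = 52)
d(w, h) = (h + w)/(-7 + h) (d(w, h) = (h + w)/(-5 + (-2 + h)) = (h + w)/(-7 + h))
M(y) = 104/9 - 52*y/9 (M(y) = 52*((-2 + y)/(-7 - 2)) = 52*((-2 + y)/(-9)) = 52*(-(-2 + y)/9) = 52*(2/9 - y/9) = 104/9 - 52*y/9)
M(-31)*12 = (104/9 - 52/9*(-31))*12 = (104/9 + 1612/9)*12 = (572/3)*12 = 2288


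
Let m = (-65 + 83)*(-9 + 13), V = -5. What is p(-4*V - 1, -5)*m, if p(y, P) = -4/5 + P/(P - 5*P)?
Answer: -378/5 ≈ -75.600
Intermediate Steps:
p(y, P) = -21/20 (p(y, P) = -4*1/5 + P/((-4*P)) = -4/5 + P*(-1/(4*P)) = -4/5 - 1/4 = -21/20)
m = 72 (m = 18*4 = 72)
p(-4*V - 1, -5)*m = -21/20*72 = -378/5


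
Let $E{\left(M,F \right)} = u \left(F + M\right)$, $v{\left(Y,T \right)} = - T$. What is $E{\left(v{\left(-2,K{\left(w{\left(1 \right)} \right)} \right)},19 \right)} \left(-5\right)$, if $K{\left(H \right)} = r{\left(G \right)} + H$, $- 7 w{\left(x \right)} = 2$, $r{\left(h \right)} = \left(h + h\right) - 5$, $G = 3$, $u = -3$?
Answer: $\frac{1920}{7} \approx 274.29$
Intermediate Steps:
$r{\left(h \right)} = -5 + 2 h$ ($r{\left(h \right)} = 2 h - 5 = -5 + 2 h$)
$w{\left(x \right)} = - \frac{2}{7}$ ($w{\left(x \right)} = \left(- \frac{1}{7}\right) 2 = - \frac{2}{7}$)
$K{\left(H \right)} = 1 + H$ ($K{\left(H \right)} = \left(-5 + 2 \cdot 3\right) + H = \left(-5 + 6\right) + H = 1 + H$)
$E{\left(M,F \right)} = - 3 F - 3 M$ ($E{\left(M,F \right)} = - 3 \left(F + M\right) = - 3 F - 3 M$)
$E{\left(v{\left(-2,K{\left(w{\left(1 \right)} \right)} \right)},19 \right)} \left(-5\right) = \left(\left(-3\right) 19 - 3 \left(- (1 - \frac{2}{7})\right)\right) \left(-5\right) = \left(-57 - 3 \left(\left(-1\right) \frac{5}{7}\right)\right) \left(-5\right) = \left(-57 - - \frac{15}{7}\right) \left(-5\right) = \left(-57 + \frac{15}{7}\right) \left(-5\right) = \left(- \frac{384}{7}\right) \left(-5\right) = \frac{1920}{7}$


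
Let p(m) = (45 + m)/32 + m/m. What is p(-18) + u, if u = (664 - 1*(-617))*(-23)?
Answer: -942757/32 ≈ -29461.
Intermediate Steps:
u = -29463 (u = (664 + 617)*(-23) = 1281*(-23) = -29463)
p(m) = 77/32 + m/32 (p(m) = (45 + m)*(1/32) + 1 = (45/32 + m/32) + 1 = 77/32 + m/32)
p(-18) + u = (77/32 + (1/32)*(-18)) - 29463 = (77/32 - 9/16) - 29463 = 59/32 - 29463 = -942757/32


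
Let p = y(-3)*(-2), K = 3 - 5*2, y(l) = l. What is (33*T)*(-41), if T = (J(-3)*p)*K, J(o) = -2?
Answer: -113652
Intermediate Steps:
K = -7 (K = 3 - 10 = -7)
p = 6 (p = -3*(-2) = 6)
T = 84 (T = -2*6*(-7) = -12*(-7) = 84)
(33*T)*(-41) = (33*84)*(-41) = 2772*(-41) = -113652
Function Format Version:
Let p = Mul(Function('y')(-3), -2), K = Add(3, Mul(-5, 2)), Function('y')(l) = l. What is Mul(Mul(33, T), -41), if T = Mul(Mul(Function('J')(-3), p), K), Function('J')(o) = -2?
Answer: -113652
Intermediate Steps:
K = -7 (K = Add(3, -10) = -7)
p = 6 (p = Mul(-3, -2) = 6)
T = 84 (T = Mul(Mul(-2, 6), -7) = Mul(-12, -7) = 84)
Mul(Mul(33, T), -41) = Mul(Mul(33, 84), -41) = Mul(2772, -41) = -113652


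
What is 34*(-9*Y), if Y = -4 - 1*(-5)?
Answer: -306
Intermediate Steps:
Y = 1 (Y = -4 + 5 = 1)
34*(-9*Y) = 34*(-9*1) = 34*(-9) = -306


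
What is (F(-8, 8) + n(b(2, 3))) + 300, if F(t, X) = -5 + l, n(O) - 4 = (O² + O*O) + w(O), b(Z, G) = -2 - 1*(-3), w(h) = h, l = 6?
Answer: 308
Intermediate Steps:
b(Z, G) = 1 (b(Z, G) = -2 + 3 = 1)
n(O) = 4 + O + 2*O² (n(O) = 4 + ((O² + O*O) + O) = 4 + ((O² + O²) + O) = 4 + (2*O² + O) = 4 + (O + 2*O²) = 4 + O + 2*O²)
F(t, X) = 1 (F(t, X) = -5 + 6 = 1)
(F(-8, 8) + n(b(2, 3))) + 300 = (1 + (4 + 1 + 2*1²)) + 300 = (1 + (4 + 1 + 2*1)) + 300 = (1 + (4 + 1 + 2)) + 300 = (1 + 7) + 300 = 8 + 300 = 308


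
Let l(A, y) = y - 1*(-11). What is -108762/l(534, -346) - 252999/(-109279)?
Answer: 11970157263/36608465 ≈ 326.98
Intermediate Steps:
l(A, y) = 11 + y (l(A, y) = y + 11 = 11 + y)
-108762/l(534, -346) - 252999/(-109279) = -108762/(11 - 346) - 252999/(-109279) = -108762/(-335) - 252999*(-1/109279) = -108762*(-1/335) + 252999/109279 = 108762/335 + 252999/109279 = 11970157263/36608465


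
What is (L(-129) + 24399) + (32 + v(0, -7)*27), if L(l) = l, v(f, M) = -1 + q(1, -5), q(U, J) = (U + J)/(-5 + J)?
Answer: 121429/5 ≈ 24286.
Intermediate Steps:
q(U, J) = (J + U)/(-5 + J)
v(f, M) = -⅗ (v(f, M) = -1 + (-5 + 1)/(-5 - 5) = -1 - 4/(-10) = -1 - ⅒*(-4) = -1 + ⅖ = -⅗)
(L(-129) + 24399) + (32 + v(0, -7)*27) = (-129 + 24399) + (32 - ⅗*27) = 24270 + (32 - 81/5) = 24270 + 79/5 = 121429/5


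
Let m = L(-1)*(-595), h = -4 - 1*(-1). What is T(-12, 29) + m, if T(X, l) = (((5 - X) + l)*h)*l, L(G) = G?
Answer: -3407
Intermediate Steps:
h = -3 (h = -4 + 1 = -3)
T(X, l) = l*(-15 - 3*l + 3*X) (T(X, l) = (((5 - X) + l)*(-3))*l = ((5 + l - X)*(-3))*l = (-15 - 3*l + 3*X)*l = l*(-15 - 3*l + 3*X))
m = 595 (m = -1*(-595) = 595)
T(-12, 29) + m = 3*29*(-5 - 12 - 1*29) + 595 = 3*29*(-5 - 12 - 29) + 595 = 3*29*(-46) + 595 = -4002 + 595 = -3407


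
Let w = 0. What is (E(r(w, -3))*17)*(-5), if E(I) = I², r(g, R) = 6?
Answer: -3060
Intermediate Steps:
(E(r(w, -3))*17)*(-5) = (6²*17)*(-5) = (36*17)*(-5) = 612*(-5) = -3060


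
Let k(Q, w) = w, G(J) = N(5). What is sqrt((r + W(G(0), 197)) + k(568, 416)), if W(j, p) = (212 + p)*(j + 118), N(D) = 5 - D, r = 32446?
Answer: 2*sqrt(20281) ≈ 284.82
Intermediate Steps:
G(J) = 0 (G(J) = 5 - 1*5 = 5 - 5 = 0)
W(j, p) = (118 + j)*(212 + p) (W(j, p) = (212 + p)*(118 + j) = (118 + j)*(212 + p))
sqrt((r + W(G(0), 197)) + k(568, 416)) = sqrt((32446 + (25016 + 118*197 + 212*0 + 0*197)) + 416) = sqrt((32446 + (25016 + 23246 + 0 + 0)) + 416) = sqrt((32446 + 48262) + 416) = sqrt(80708 + 416) = sqrt(81124) = 2*sqrt(20281)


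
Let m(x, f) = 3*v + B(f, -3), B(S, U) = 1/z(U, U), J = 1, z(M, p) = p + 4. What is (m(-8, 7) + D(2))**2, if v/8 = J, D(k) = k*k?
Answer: 841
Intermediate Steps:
D(k) = k**2
z(M, p) = 4 + p
B(S, U) = 1/(4 + U)
v = 8 (v = 8*1 = 8)
m(x, f) = 25 (m(x, f) = 3*8 + 1/(4 - 3) = 24 + 1/1 = 24 + 1 = 25)
(m(-8, 7) + D(2))**2 = (25 + 2**2)**2 = (25 + 4)**2 = 29**2 = 841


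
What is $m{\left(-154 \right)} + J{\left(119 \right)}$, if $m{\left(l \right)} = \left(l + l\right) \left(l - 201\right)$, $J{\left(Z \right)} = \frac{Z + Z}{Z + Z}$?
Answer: $109341$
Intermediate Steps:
$J{\left(Z \right)} = 1$ ($J{\left(Z \right)} = \frac{2 Z}{2 Z} = 2 Z \frac{1}{2 Z} = 1$)
$m{\left(l \right)} = 2 l \left(-201 + l\right)$
$m{\left(-154 \right)} + J{\left(119 \right)} = 2 \left(-154\right) \left(-201 - 154\right) + 1 = 2 \left(-154\right) \left(-355\right) + 1 = 109340 + 1 = 109341$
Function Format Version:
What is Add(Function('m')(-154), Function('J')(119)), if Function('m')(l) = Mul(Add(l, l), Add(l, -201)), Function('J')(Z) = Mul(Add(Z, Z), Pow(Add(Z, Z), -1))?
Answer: 109341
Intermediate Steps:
Function('J')(Z) = 1 (Function('J')(Z) = Mul(Mul(2, Z), Pow(Mul(2, Z), -1)) = Mul(Mul(2, Z), Mul(Rational(1, 2), Pow(Z, -1))) = 1)
Function('m')(l) = Mul(2, l, Add(-201, l)) (Function('m')(l) = Mul(Mul(2, l), Add(-201, l)) = Mul(2, l, Add(-201, l)))
Add(Function('m')(-154), Function('J')(119)) = Add(Mul(2, -154, Add(-201, -154)), 1) = Add(Mul(2, -154, -355), 1) = Add(109340, 1) = 109341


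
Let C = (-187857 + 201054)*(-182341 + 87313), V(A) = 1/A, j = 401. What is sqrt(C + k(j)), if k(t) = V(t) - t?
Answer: 2*I*sqrt(50414527184529)/401 ≈ 35413.0*I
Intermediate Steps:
C = -1254084516 (C = 13197*(-95028) = -1254084516)
k(t) = 1/t - t
sqrt(C + k(j)) = sqrt(-1254084516 + (1/401 - 1*401)) = sqrt(-1254084516 + (1/401 - 401)) = sqrt(-1254084516 - 160800/401) = sqrt(-502888051716/401) = 2*I*sqrt(50414527184529)/401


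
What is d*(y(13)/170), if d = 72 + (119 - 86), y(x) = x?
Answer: 273/34 ≈ 8.0294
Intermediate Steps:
d = 105 (d = 72 + 33 = 105)
d*(y(13)/170) = 105*(13/170) = 273/34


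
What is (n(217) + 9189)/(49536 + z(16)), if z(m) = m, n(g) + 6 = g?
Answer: 1175/6194 ≈ 0.18970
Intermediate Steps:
n(g) = -6 + g
(n(217) + 9189)/(49536 + z(16)) = ((-6 + 217) + 9189)/(49536 + 16) = (211 + 9189)/49552 = 9400*(1/49552) = 1175/6194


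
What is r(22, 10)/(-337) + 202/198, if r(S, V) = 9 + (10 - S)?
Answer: 34334/33363 ≈ 1.0291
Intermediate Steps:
r(S, V) = 19 - S
r(22, 10)/(-337) + 202/198 = (19 - 1*22)/(-337) + 202/198 = (19 - 22)*(-1/337) + 202*(1/198) = -3*(-1/337) + 101/99 = 3/337 + 101/99 = 34334/33363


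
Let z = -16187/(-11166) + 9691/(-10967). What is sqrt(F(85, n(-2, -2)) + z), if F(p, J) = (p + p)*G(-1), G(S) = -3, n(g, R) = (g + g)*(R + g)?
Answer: I*sqrt(63135478354127154)/11132502 ≈ 22.571*I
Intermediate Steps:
n(g, R) = 2*g*(R + g) (n(g, R) = (2*g)*(R + g) = 2*g*(R + g))
F(p, J) = -6*p (F(p, J) = (p + p)*(-3) = (2*p)*(-3) = -6*p)
z = 6301193/11132502 (z = -16187*(-1/11166) + 9691*(-1/10967) = 16187/11166 - 881/997 = 6301193/11132502 ≈ 0.56602)
sqrt(F(85, n(-2, -2)) + z) = sqrt(-6*85 + 6301193/11132502) = sqrt(-510 + 6301193/11132502) = sqrt(-5671274827/11132502) = I*sqrt(63135478354127154)/11132502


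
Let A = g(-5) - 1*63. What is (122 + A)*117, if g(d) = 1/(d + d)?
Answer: 68913/10 ≈ 6891.3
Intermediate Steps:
g(d) = 1/(2*d)
A = -631/10 (A = (1/2)/(-5) - 1*63 = (1/2)*(-1/5) - 63 = -1/10 - 63 = -631/10 ≈ -63.100)
(122 + A)*117 = (122 - 631/10)*117 = (589/10)*117 = 68913/10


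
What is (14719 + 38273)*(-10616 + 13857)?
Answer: 171747072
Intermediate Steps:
(14719 + 38273)*(-10616 + 13857) = 52992*3241 = 171747072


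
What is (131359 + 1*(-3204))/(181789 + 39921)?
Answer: 25631/44342 ≈ 0.57803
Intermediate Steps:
(131359 + 1*(-3204))/(181789 + 39921) = (131359 - 3204)/221710 = 128155*(1/221710) = 25631/44342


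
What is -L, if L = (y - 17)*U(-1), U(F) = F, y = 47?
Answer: 30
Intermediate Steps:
L = -30 (L = (47 - 17)*(-1) = 30*(-1) = -30)
-L = -1*(-30) = 30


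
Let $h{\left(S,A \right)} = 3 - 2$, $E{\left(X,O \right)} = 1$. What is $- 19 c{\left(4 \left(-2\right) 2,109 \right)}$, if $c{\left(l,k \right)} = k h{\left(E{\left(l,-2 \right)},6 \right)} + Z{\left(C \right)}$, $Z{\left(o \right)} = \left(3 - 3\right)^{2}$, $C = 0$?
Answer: $-2071$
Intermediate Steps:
$h{\left(S,A \right)} = 1$ ($h{\left(S,A \right)} = 3 - 2 = 1$)
$Z{\left(o \right)} = 0$ ($Z{\left(o \right)} = 0^{2} = 0$)
$c{\left(l,k \right)} = k$ ($c{\left(l,k \right)} = k 1 + 0 = k + 0 = k$)
$- 19 c{\left(4 \left(-2\right) 2,109 \right)} = \left(-19\right) 109 = -2071$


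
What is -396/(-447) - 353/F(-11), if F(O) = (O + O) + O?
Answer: 56953/4917 ≈ 11.583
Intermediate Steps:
F(O) = 3*O (F(O) = 2*O + O = 3*O)
-396/(-447) - 353/F(-11) = -396/(-447) - 353/(3*(-11)) = -396*(-1/447) - 353/(-33) = 132/149 - 353*(-1/33) = 132/149 + 353/33 = 56953/4917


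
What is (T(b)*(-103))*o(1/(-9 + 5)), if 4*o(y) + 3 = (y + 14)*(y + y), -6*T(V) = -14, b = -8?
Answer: 56959/96 ≈ 593.32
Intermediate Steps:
T(V) = 7/3 (T(V) = -⅙*(-14) = 7/3)
o(y) = -¾ + y*(14 + y)/2 (o(y) = -¾ + ((y + 14)*(y + y))/4 = -¾ + ((14 + y)*(2*y))/4 = -¾ + (2*y*(14 + y))/4 = -¾ + y*(14 + y)/2)
(T(b)*(-103))*o(1/(-9 + 5)) = ((7/3)*(-103))*(-¾ + (1/(-9 + 5))²/2 + 7/(-9 + 5)) = -721*(-¾ + (1/(-4))²/2 + 7/(-4))/3 = -721*(-¾ + (-¼)²/2 + 7*(-¼))/3 = -721*(-¾ + (½)*(1/16) - 7/4)/3 = -721*(-¾ + 1/32 - 7/4)/3 = -721/3*(-79/32) = 56959/96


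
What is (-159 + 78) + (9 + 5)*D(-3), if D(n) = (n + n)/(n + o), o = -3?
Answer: -67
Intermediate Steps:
D(n) = 2*n/(-3 + n) (D(n) = (n + n)/(n - 3) = (2*n)/(-3 + n) = 2*n/(-3 + n))
(-159 + 78) + (9 + 5)*D(-3) = (-159 + 78) + (9 + 5)*(2*(-3)/(-3 - 3)) = -81 + 14*(2*(-3)/(-6)) = -81 + 14*(2*(-3)*(-1/6)) = -81 + 14*1 = -81 + 14 = -67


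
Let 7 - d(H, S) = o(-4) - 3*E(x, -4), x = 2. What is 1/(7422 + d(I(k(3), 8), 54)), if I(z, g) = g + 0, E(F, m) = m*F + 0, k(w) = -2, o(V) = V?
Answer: 1/7409 ≈ 0.00013497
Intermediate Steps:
E(F, m) = F*m (E(F, m) = F*m + 0 = F*m)
I(z, g) = g
d(H, S) = -13 (d(H, S) = 7 - (-4 - 6*(-4)) = 7 - (-4 - 3*(-8)) = 7 - (-4 + 24) = 7 - 1*20 = 7 - 20 = -13)
1/(7422 + d(I(k(3), 8), 54)) = 1/(7422 - 13) = 1/7409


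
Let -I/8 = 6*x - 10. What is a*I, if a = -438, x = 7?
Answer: 112128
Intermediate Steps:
I = -256 (I = -8*(6*7 - 10) = -8*(42 - 10) = -8*32 = -256)
a*I = -438*(-256) = 112128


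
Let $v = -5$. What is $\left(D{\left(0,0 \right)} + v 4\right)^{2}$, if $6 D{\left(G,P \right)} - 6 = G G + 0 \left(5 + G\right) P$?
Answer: $361$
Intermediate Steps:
$D{\left(G,P \right)} = 1 + \frac{G^{2}}{6}$ ($D{\left(G,P \right)} = 1 + \frac{G G + 0 \left(5 + G\right) P}{6} = 1 + \frac{G^{2} + 0 P}{6} = 1 + \frac{G^{2} + 0}{6} = 1 + \frac{G^{2}}{6}$)
$\left(D{\left(0,0 \right)} + v 4\right)^{2} = \left(\left(1 + \frac{0^{2}}{6}\right) - 20\right)^{2} = \left(\left(1 + \frac{1}{6} \cdot 0\right) - 20\right)^{2} = \left(\left(1 + 0\right) - 20\right)^{2} = \left(1 - 20\right)^{2} = \left(-19\right)^{2} = 361$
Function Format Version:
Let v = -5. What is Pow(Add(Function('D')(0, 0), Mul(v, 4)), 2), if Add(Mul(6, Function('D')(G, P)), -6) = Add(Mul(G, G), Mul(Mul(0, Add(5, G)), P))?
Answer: 361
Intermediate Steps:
Function('D')(G, P) = Add(1, Mul(Rational(1, 6), Pow(G, 2))) (Function('D')(G, P) = Add(1, Mul(Rational(1, 6), Add(Mul(G, G), Mul(Mul(0, Add(5, G)), P)))) = Add(1, Mul(Rational(1, 6), Add(Pow(G, 2), Mul(0, P)))) = Add(1, Mul(Rational(1, 6), Add(Pow(G, 2), 0))) = Add(1, Mul(Rational(1, 6), Pow(G, 2))))
Pow(Add(Function('D')(0, 0), Mul(v, 4)), 2) = Pow(Add(Add(1, Mul(Rational(1, 6), Pow(0, 2))), Mul(-5, 4)), 2) = Pow(Add(Add(1, Mul(Rational(1, 6), 0)), -20), 2) = Pow(Add(Add(1, 0), -20), 2) = Pow(Add(1, -20), 2) = Pow(-19, 2) = 361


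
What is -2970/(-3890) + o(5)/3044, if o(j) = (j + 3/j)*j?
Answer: 228740/296029 ≈ 0.77269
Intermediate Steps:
o(j) = j*(j + 3/j)
-2970/(-3890) + o(5)/3044 = -2970/(-3890) + (3 + 5²)/3044 = -2970*(-1/3890) + (3 + 25)*(1/3044) = 297/389 + 28*(1/3044) = 297/389 + 7/761 = 228740/296029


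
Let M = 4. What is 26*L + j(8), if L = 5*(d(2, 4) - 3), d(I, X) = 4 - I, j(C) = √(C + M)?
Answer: -130 + 2*√3 ≈ -126.54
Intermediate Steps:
j(C) = √(4 + C) (j(C) = √(C + 4) = √(4 + C))
L = -5 (L = 5*((4 - 1*2) - 3) = 5*((4 - 2) - 3) = 5*(2 - 3) = 5*(-1) = -5)
26*L + j(8) = 26*(-5) + √(4 + 8) = -130 + √12 = -130 + 2*√3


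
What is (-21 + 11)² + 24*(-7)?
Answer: -68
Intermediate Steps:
(-21 + 11)² + 24*(-7) = (-10)² - 168 = 100 - 168 = -68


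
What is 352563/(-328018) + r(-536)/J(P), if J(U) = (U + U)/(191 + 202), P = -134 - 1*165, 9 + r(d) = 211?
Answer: -13125434811/98077382 ≈ -133.83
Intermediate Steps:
r(d) = 202 (r(d) = -9 + 211 = 202)
P = -299 (P = -134 - 165 = -299)
J(U) = 2*U/393 (J(U) = (2*U)/393 = (2*U)*(1/393) = 2*U/393)
352563/(-328018) + r(-536)/J(P) = 352563/(-328018) + 202/(((2/393)*(-299))) = 352563*(-1/328018) + 202/(-598/393) = -352563/328018 + 202*(-393/598) = -352563/328018 - 39693/299 = -13125434811/98077382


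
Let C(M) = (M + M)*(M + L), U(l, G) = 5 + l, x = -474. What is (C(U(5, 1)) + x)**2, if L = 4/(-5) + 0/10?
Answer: 84100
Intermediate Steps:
L = -4/5 (L = 4*(-1/5) + 0*(1/10) = -4/5 + 0 = -4/5 ≈ -0.80000)
C(M) = 2*M*(-4/5 + M) (C(M) = (M + M)*(M - 4/5) = (2*M)*(-4/5 + M) = 2*M*(-4/5 + M))
(C(U(5, 1)) + x)**2 = (2*(5 + 5)*(-4 + 5*(5 + 5))/5 - 474)**2 = ((2/5)*10*(-4 + 5*10) - 474)**2 = ((2/5)*10*(-4 + 50) - 474)**2 = ((2/5)*10*46 - 474)**2 = (184 - 474)**2 = (-290)**2 = 84100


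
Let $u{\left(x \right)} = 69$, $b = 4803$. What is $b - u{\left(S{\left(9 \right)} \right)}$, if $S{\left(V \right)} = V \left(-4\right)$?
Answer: $4734$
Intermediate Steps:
$S{\left(V \right)} = - 4 V$
$b - u{\left(S{\left(9 \right)} \right)} = 4803 - 69 = 4734$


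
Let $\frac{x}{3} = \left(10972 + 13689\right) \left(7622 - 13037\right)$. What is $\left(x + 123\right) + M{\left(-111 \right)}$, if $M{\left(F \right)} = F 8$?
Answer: $-400618710$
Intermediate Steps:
$M{\left(F \right)} = 8 F$
$x = -400617945$ ($x = 3 \left(10972 + 13689\right) \left(7622 - 13037\right) = 3 \cdot 24661 \left(-5415\right) = 3 \left(-133539315\right) = -400617945$)
$\left(x + 123\right) + M{\left(-111 \right)} = \left(-400617945 + 123\right) + 8 \left(-111\right) = -400617822 - 888 = -400618710$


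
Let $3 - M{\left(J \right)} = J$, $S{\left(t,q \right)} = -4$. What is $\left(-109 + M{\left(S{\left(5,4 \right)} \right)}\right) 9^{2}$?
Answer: $-8262$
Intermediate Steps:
$M{\left(J \right)} = 3 - J$
$\left(-109 + M{\left(S{\left(5,4 \right)} \right)}\right) 9^{2} = \left(-109 + \left(3 - -4\right)\right) 9^{2} = \left(-109 + \left(3 + 4\right)\right) 81 = \left(-109 + 7\right) 81 = \left(-102\right) 81 = -8262$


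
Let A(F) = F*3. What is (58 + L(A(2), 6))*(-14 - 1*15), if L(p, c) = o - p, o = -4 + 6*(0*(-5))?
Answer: -1392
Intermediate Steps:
A(F) = 3*F
o = -4 (o = -4 + 6*0 = -4 + 0 = -4)
L(p, c) = -4 - p
(58 + L(A(2), 6))*(-14 - 1*15) = (58 + (-4 - 3*2))*(-14 - 1*15) = (58 + (-4 - 1*6))*(-14 - 15) = (58 + (-4 - 6))*(-29) = (58 - 10)*(-29) = 48*(-29) = -1392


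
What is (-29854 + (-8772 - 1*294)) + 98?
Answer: -38822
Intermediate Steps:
(-29854 + (-8772 - 1*294)) + 98 = (-29854 + (-8772 - 294)) + 98 = (-29854 - 9066) + 98 = -38920 + 98 = -38822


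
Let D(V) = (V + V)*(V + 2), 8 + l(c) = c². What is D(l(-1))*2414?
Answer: 168980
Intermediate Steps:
l(c) = -8 + c²
D(V) = 2*V*(2 + V) (D(V) = (2*V)*(2 + V) = 2*V*(2 + V))
D(l(-1))*2414 = (2*(-8 + (-1)²)*(2 + (-8 + (-1)²)))*2414 = (2*(-8 + 1)*(2 + (-8 + 1)))*2414 = (2*(-7)*(2 - 7))*2414 = (2*(-7)*(-5))*2414 = 70*2414 = 168980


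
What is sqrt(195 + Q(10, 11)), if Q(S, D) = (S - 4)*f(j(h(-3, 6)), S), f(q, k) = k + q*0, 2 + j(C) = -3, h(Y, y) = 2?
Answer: sqrt(255) ≈ 15.969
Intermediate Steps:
j(C) = -5 (j(C) = -2 - 3 = -5)
f(q, k) = k (f(q, k) = k + 0 = k)
Q(S, D) = S*(-4 + S) (Q(S, D) = (S - 4)*S = (-4 + S)*S = S*(-4 + S))
sqrt(195 + Q(10, 11)) = sqrt(195 + 10*(-4 + 10)) = sqrt(195 + 10*6) = sqrt(195 + 60) = sqrt(255)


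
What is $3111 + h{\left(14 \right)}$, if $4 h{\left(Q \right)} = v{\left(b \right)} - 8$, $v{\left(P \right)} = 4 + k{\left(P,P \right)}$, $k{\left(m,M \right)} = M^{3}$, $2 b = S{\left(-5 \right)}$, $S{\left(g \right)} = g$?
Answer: $\frac{99395}{32} \approx 3106.1$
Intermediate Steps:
$b = - \frac{5}{2}$ ($b = \frac{1}{2} \left(-5\right) = - \frac{5}{2} \approx -2.5$)
$v{\left(P \right)} = 4 + P^{3}$
$h{\left(Q \right)} = - \frac{157}{32}$ ($h{\left(Q \right)} = \frac{\left(4 + \left(- \frac{5}{2}\right)^{3}\right) - 8}{4} = \frac{\left(4 - \frac{125}{8}\right) - 8}{4} = \frac{- \frac{93}{8} - 8}{4} = \frac{1}{4} \left(- \frac{157}{8}\right) = - \frac{157}{32}$)
$3111 + h{\left(14 \right)} = 3111 - \frac{157}{32} = \frac{99395}{32}$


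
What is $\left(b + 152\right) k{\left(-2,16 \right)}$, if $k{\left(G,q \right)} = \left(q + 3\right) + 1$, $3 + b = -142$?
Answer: $140$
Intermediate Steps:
$b = -145$ ($b = -3 - 142 = -145$)
$k{\left(G,q \right)} = 4 + q$ ($k{\left(G,q \right)} = \left(3 + q\right) + 1 = 4 + q$)
$\left(b + 152\right) k{\left(-2,16 \right)} = \left(-145 + 152\right) \left(4 + 16\right) = 7 \cdot 20 = 140$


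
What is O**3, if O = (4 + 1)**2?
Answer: 15625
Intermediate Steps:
O = 25 (O = 5**2 = 25)
O**3 = 25**3 = 15625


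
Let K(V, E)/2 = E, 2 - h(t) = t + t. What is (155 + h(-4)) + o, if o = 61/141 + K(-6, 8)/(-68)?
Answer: 395978/2397 ≈ 165.20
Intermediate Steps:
h(t) = 2 - 2*t (h(t) = 2 - (t + t) = 2 - 2*t)
K(V, E) = 2*E
o = 473/2397 (o = 61/141 + (2*8)/(-68) = 61*(1/141) + 16*(-1/68) = 61/141 - 4/17 = 473/2397 ≈ 0.19733)
(155 + h(-4)) + o = (155 + (2 - 2*(-4))) + 473/2397 = (155 + (2 + 8)) + 473/2397 = (155 + 10) + 473/2397 = 165 + 473/2397 = 395978/2397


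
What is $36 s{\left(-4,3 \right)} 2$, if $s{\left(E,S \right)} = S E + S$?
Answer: $-648$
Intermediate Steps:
$s{\left(E,S \right)} = S + E S$ ($s{\left(E,S \right)} = E S + S = S + E S$)
$36 s{\left(-4,3 \right)} 2 = 36 \cdot 3 \left(1 - 4\right) 2 = 36 \cdot 3 \left(-3\right) 2 = 36 \left(-9\right) 2 = \left(-324\right) 2 = -648$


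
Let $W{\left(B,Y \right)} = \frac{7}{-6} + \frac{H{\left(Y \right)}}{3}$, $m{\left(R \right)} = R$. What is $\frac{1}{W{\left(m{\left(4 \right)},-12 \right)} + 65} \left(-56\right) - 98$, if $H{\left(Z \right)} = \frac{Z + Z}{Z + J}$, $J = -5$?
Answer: $- \frac{92642}{937} \approx -98.871$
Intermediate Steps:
$H{\left(Z \right)} = \frac{2 Z}{-5 + Z}$ ($H{\left(Z \right)} = \frac{Z + Z}{Z - 5} = \frac{2 Z}{-5 + Z}$)
$W{\left(B,Y \right)} = - \frac{7}{6} + \frac{2 Y}{3 \left(-5 + Y\right)}$ ($W{\left(B,Y \right)} = \frac{7}{-6} + \frac{2 Y \frac{1}{-5 + Y}}{3} = 7 \left(- \frac{1}{6}\right) + \frac{2 Y}{-5 + Y} \frac{1}{3} = - \frac{7}{6} + \frac{2 Y}{3 \left(-5 + Y\right)}$)
$\frac{1}{W{\left(m{\left(4 \right)},-12 \right)} + 65} \left(-56\right) - 98 = \frac{1}{\frac{35 - -36}{6 \left(-5 - 12\right)} + 65} \left(-56\right) - 98 = \frac{1}{\frac{35 + 36}{6 \left(-17\right)} + 65} \left(-56\right) - 98 = \frac{1}{\frac{1}{6} \left(- \frac{1}{17}\right) 71 + 65} \left(-56\right) - 98 = \frac{1}{- \frac{71}{102} + 65} \left(-56\right) - 98 = \frac{1}{\frac{6559}{102}} \left(-56\right) - 98 = \frac{102}{6559} \left(-56\right) - 98 = - \frac{816}{937} - 98 = - \frac{92642}{937}$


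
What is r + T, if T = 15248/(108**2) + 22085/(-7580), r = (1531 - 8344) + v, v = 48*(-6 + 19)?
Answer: -6841635241/1105164 ≈ -6190.6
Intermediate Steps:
v = 624 (v = 48*13 = 624)
r = -6189 (r = (1531 - 8344) + 624 = -6813 + 624 = -6189)
T = -1775245/1105164 (T = 15248/11664 + 22085*(-1/7580) = 15248*(1/11664) - 4417/1516 = 953/729 - 4417/1516 = -1775245/1105164 ≈ -1.6063)
r + T = -6189 - 1775245/1105164 = -6841635241/1105164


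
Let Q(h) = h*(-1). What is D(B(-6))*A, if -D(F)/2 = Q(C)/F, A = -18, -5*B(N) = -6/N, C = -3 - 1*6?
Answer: -1620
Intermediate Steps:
C = -9 (C = -3 - 6 = -9)
B(N) = 6/(5*N) (B(N) = -(-6)/(5*N) = 6/(5*N))
Q(h) = -h
D(F) = -18/F (D(F) = -2*(-1*(-9))/F = -18/F)
D(B(-6))*A = -18/((6/5)/(-6))*(-18) = -18/((6/5)*(-1/6))*(-18) = -18/(-1/5)*(-18) = -18*(-5)*(-18) = 90*(-18) = -1620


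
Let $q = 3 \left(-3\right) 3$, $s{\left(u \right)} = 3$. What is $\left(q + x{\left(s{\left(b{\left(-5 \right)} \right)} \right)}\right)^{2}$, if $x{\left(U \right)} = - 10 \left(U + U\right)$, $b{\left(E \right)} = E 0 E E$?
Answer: $7569$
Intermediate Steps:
$b{\left(E \right)} = 0$ ($b{\left(E \right)} = 0 E E = 0 E = 0$)
$x{\left(U \right)} = - 20 U$ ($x{\left(U \right)} = - 10 \cdot 2 U = - 20 U$)
$q = -27$ ($q = \left(-9\right) 3 = -27$)
$\left(q + x{\left(s{\left(b{\left(-5 \right)} \right)} \right)}\right)^{2} = \left(-27 - 60\right)^{2} = \left(-87\right)^{2} = 7569$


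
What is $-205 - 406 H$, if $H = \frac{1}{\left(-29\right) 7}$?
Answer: $-203$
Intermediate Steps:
$H = - \frac{1}{203}$ ($H = \frac{1}{-203} = - \frac{1}{203} \approx -0.0049261$)
$-205 - 406 H = -205 - -2 = -205 + 2 = -203$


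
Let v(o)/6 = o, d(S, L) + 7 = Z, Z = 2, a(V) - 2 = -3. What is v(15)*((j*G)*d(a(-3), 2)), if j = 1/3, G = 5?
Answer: -750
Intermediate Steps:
a(V) = -1 (a(V) = 2 - 3 = -1)
d(S, L) = -5 (d(S, L) = -7 + 2 = -5)
v(o) = 6*o
j = ⅓ ≈ 0.33333
v(15)*((j*G)*d(a(-3), 2)) = (6*15)*(((⅓)*5)*(-5)) = 90*((5/3)*(-5)) = 90*(-25/3) = -750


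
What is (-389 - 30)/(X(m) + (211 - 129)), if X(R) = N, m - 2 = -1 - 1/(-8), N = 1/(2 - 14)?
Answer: -5028/983 ≈ -5.1150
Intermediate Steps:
N = -1/12 (N = 1/(-12) = -1/12 ≈ -0.083333)
m = 9/8 (m = 2 + (-1 - 1/(-8)) = 2 + (-1 - 1*(-⅛)) = 2 + (-1 + ⅛) = 2 - 7/8 = 9/8 ≈ 1.1250)
X(R) = -1/12
(-389 - 30)/(X(m) + (211 - 129)) = (-389 - 30)/(-1/12 + (211 - 129)) = -419/(-1/12 + 82) = -419/983/12 = -419*12/983 = -5028/983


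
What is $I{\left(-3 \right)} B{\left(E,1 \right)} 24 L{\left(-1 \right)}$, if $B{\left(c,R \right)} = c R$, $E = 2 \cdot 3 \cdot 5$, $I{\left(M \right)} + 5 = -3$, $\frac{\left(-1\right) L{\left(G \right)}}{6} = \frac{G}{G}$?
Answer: $34560$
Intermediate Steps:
$L{\left(G \right)} = -6$ ($L{\left(G \right)} = - 6 \frac{G}{G} = \left(-6\right) 1 = -6$)
$I{\left(M \right)} = -8$ ($I{\left(M \right)} = -5 - 3 = -8$)
$E = 30$ ($E = 6 \cdot 5 = 30$)
$B{\left(c,R \right)} = R c$
$I{\left(-3 \right)} B{\left(E,1 \right)} 24 L{\left(-1 \right)} = - 8 \cdot 1 \cdot 30 \cdot 24 \left(-6\right) = \left(-8\right) 30 \left(-144\right) = \left(-240\right) \left(-144\right) = 34560$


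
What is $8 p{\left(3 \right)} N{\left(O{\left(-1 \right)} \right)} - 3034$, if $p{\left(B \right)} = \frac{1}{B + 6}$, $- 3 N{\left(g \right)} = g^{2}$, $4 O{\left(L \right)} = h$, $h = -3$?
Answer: $- \frac{18205}{6} \approx -3034.2$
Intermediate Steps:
$O{\left(L \right)} = - \frac{3}{4}$ ($O{\left(L \right)} = \frac{1}{4} \left(-3\right) = - \frac{3}{4}$)
$N{\left(g \right)} = - \frac{g^{2}}{3}$
$p{\left(B \right)} = \frac{1}{6 + B}$
$8 p{\left(3 \right)} N{\left(O{\left(-1 \right)} \right)} - 3034 = \frac{8}{6 + 3} \left(- \frac{\left(- \frac{3}{4}\right)^{2}}{3}\right) - 3034 = \frac{8}{9} \left(\left(- \frac{1}{3}\right) \frac{9}{16}\right) - 3034 = 8 \cdot \frac{1}{9} \left(- \frac{3}{16}\right) - 3034 = \frac{8}{9} \left(- \frac{3}{16}\right) - 3034 = - \frac{1}{6} - 3034 = - \frac{18205}{6}$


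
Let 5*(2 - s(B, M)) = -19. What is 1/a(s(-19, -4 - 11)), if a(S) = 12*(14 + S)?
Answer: 5/1188 ≈ 0.0042088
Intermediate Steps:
s(B, M) = 29/5 (s(B, M) = 2 - ⅕*(-19) = 2 + 19/5 = 29/5)
a(S) = 168 + 12*S
1/a(s(-19, -4 - 11)) = 1/(168 + 12*(29/5)) = 1/(168 + 348/5) = 1/(1188/5) = 5/1188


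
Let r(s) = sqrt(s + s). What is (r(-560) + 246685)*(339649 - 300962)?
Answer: 9543502595 + 154748*I*sqrt(70) ≈ 9.5435e+9 + 1.2947e+6*I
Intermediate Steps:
r(s) = sqrt(2)*sqrt(s) (r(s) = sqrt(2*s) = sqrt(2)*sqrt(s))
(r(-560) + 246685)*(339649 - 300962) = (sqrt(2)*sqrt(-560) + 246685)*(339649 - 300962) = (sqrt(2)*(4*I*sqrt(35)) + 246685)*38687 = (4*I*sqrt(70) + 246685)*38687 = (246685 + 4*I*sqrt(70))*38687 = 9543502595 + 154748*I*sqrt(70)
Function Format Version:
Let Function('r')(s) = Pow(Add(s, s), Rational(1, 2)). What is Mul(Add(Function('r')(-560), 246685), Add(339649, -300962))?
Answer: Add(9543502595, Mul(154748, I, Pow(70, Rational(1, 2)))) ≈ Add(9.5435e+9, Mul(1.2947e+6, I))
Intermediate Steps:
Function('r')(s) = Mul(Pow(2, Rational(1, 2)), Pow(s, Rational(1, 2))) (Function('r')(s) = Pow(Mul(2, s), Rational(1, 2)) = Mul(Pow(2, Rational(1, 2)), Pow(s, Rational(1, 2))))
Mul(Add(Function('r')(-560), 246685), Add(339649, -300962)) = Mul(Add(Mul(Pow(2, Rational(1, 2)), Pow(-560, Rational(1, 2))), 246685), Add(339649, -300962)) = Mul(Add(Mul(Pow(2, Rational(1, 2)), Mul(4, I, Pow(35, Rational(1, 2)))), 246685), 38687) = Mul(Add(Mul(4, I, Pow(70, Rational(1, 2))), 246685), 38687) = Mul(Add(246685, Mul(4, I, Pow(70, Rational(1, 2)))), 38687) = Add(9543502595, Mul(154748, I, Pow(70, Rational(1, 2))))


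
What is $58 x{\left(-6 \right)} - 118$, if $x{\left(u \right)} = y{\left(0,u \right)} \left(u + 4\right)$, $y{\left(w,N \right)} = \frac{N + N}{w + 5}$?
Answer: $\frac{802}{5} \approx 160.4$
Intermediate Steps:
$y{\left(w,N \right)} = \frac{2 N}{5 + w}$
$x{\left(u \right)} = \frac{2 u \left(4 + u\right)}{5}$ ($x{\left(u \right)} = \frac{2 u}{5 + 0} \left(u + 4\right) = \frac{2 u}{5} \left(4 + u\right) = \frac{2 u \left(4 + u\right)}{5}$)
$58 x{\left(-6 \right)} - 118 = 58 \cdot \frac{2}{5} \left(-6\right) \left(4 - 6\right) - 118 = 58 \cdot \frac{2}{5} \left(-6\right) \left(-2\right) - 118 = 58 \cdot \frac{24}{5} - 118 = \frac{1392}{5} - 118 = \frac{802}{5}$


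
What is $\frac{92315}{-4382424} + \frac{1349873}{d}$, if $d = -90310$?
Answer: $- \frac{2962026399901}{197888355720} \approx -14.968$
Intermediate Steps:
$\frac{92315}{-4382424} + \frac{1349873}{d} = \frac{92315}{-4382424} + \frac{1349873}{-90310} = 92315 \left(- \frac{1}{4382424}\right) + 1349873 \left(- \frac{1}{90310}\right) = - \frac{92315}{4382424} - \frac{1349873}{90310} = - \frac{2962026399901}{197888355720}$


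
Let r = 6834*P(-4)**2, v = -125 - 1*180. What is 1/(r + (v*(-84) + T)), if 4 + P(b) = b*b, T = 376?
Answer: 1/1010092 ≈ 9.9001e-7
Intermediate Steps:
v = -305 (v = -125 - 180 = -305)
P(b) = -4 + b**2 (P(b) = -4 + b*b = -4 + b**2)
r = 984096 (r = 6834*(-4 + (-4)**2)**2 = 6834*(-4 + 16)**2 = 6834*12**2 = 6834*144 = 984096)
1/(r + (v*(-84) + T)) = 1/(984096 + (-305*(-84) + 376)) = 1/(984096 + (25620 + 376)) = 1/(984096 + 25996) = 1/1010092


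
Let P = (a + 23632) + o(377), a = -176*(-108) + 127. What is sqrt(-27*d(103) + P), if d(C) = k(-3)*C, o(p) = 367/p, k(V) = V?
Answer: sqrt(7264351549)/377 ≈ 226.08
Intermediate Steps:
a = 19135 (a = 19008 + 127 = 19135)
d(C) = -3*C
P = 16123526/377 (P = (19135 + 23632) + 367/377 = 42767 + 367*(1/377) = 42767 + 367/377 = 16123526/377 ≈ 42768.)
sqrt(-27*d(103) + P) = sqrt(-(-81)*103 + 16123526/377) = sqrt(-27*(-309) + 16123526/377) = sqrt(8343 + 16123526/377) = sqrt(19268837/377) = sqrt(7264351549)/377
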